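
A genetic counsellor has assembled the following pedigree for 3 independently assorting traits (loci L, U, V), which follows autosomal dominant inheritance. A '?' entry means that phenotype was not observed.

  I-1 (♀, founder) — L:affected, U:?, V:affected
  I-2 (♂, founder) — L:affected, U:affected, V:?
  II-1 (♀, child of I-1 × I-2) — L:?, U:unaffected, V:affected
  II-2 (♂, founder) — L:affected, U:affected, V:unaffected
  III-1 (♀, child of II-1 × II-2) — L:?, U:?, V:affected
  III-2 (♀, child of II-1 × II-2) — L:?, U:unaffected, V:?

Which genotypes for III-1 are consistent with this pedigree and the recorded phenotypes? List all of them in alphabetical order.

L/I-1 aff ·: Ll|LL
L/I-2 aff ·: Ll|LL
L/II-1 ? I-1×I-2: ll|Ll|LL
L/II-2 aff ·: Ll|LL
L/III-1 ? II-1×II-2: ll|Ll|LL
L/III-2 ? II-1×II-2: ll|Ll|LL
⇒ L over [I-1,I-2,II-1,II-2,III-1,III-2]: 64 consistent
U/I-1 ? ·: uu|Uu
U/I-2 aff ·: Uu
U/II-1 un I-1×I-2: uu
U/II-2 aff ·: Uu
U/III-1 ? II-1×II-2: uu|Uu
U/III-2 un II-1×II-2: uu
⇒ U over [I-1,I-2,II-1,II-2,III-1,III-2]: 4 consistent
V/I-1 aff ·: Vv|VV
V/I-2 ? ·: vv|Vv|VV
V/II-1 aff I-1×I-2: Vv|VV
V/II-2 un ·: vv
V/III-1 aff II-1×II-2: Vv
V/III-2 ? II-1×II-2: vv|Vv
⇒ V over [I-1,I-2,II-1,II-2,III-1,III-2]: 14 consistent

III-1 ∈ {LL Uu Vv, LL uu Vv, Ll Uu Vv, Ll uu Vv, ll Uu Vv, ll uu Vv}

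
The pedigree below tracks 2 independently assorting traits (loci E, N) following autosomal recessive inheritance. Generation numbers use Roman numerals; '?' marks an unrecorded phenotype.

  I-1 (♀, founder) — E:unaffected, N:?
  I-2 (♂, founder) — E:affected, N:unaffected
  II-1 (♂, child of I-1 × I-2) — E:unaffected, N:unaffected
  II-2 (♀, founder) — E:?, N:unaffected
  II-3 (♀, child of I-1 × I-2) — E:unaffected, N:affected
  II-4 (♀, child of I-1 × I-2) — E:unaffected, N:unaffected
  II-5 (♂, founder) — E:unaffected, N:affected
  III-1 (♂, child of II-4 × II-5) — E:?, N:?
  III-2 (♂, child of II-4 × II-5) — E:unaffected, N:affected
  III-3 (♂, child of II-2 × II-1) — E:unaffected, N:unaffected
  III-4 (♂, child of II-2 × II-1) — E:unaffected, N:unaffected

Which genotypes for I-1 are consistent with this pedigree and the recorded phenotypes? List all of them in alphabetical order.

I-1 ∈ {EE Nn, EE nn, Ee Nn, Ee nn}

E/I-1 un ·: EE|Ee
E/I-2 aff ·: ee
E/II-1 un I-1×I-2: Ee
E/II-2 ? ·: EE|Ee|ee
E/II-3 un I-1×I-2: Ee
E/II-4 un I-1×I-2: Ee
E/II-5 un ·: EE|Ee
E/III-1 ? II-4×II-5: EE|Ee|ee
E/III-2 un II-4×II-5: EE|Ee
E/III-3 un II-2×II-1: EE|Ee
E/III-4 un II-2×II-1: EE|Ee
⇒ E over [I-1,I-2,II-1,II-2,II-3,II-4,II-5,III-1,III-2,III-3,III-4]: 180 consistent
N/I-1 ? ·: Nn|nn
N/I-2 un ·: Nn
N/II-1 un I-1×I-2: NN|Nn
N/II-2 un ·: NN|Nn
N/II-3 aff I-1×I-2: nn
N/II-4 un I-1×I-2: Nn
N/II-5 aff ·: nn
N/III-1 ? II-4×II-5: Nn|nn
N/III-2 aff II-4×II-5: nn
N/III-3 un II-2×II-1: NN|Nn
N/III-4 un II-2×II-1: NN|Nn
⇒ N over [I-1,I-2,II-1,II-2,II-3,II-4,II-5,III-1,III-2,III-3,III-4]: 42 consistent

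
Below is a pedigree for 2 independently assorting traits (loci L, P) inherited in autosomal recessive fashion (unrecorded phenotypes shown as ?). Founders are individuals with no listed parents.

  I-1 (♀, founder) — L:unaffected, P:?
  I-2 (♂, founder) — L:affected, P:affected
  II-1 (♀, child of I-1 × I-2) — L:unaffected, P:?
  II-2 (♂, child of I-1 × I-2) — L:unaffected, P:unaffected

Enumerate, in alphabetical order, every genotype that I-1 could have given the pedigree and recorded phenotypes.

L/I-1 un ·: LL|Ll
L/I-2 aff ·: ll
L/II-1 un I-1×I-2: Ll
L/II-2 un I-1×I-2: Ll
⇒ L over [I-1,I-2,II-1,II-2]: 2 consistent
P/I-1 ? ·: PP|Pp
P/I-2 aff ·: pp
P/II-1 ? I-1×I-2: Pp|pp
P/II-2 un I-1×I-2: Pp
⇒ P over [I-1,I-2,II-1,II-2]: 3 consistent

I-1 ∈ {LL PP, LL Pp, Ll PP, Ll Pp}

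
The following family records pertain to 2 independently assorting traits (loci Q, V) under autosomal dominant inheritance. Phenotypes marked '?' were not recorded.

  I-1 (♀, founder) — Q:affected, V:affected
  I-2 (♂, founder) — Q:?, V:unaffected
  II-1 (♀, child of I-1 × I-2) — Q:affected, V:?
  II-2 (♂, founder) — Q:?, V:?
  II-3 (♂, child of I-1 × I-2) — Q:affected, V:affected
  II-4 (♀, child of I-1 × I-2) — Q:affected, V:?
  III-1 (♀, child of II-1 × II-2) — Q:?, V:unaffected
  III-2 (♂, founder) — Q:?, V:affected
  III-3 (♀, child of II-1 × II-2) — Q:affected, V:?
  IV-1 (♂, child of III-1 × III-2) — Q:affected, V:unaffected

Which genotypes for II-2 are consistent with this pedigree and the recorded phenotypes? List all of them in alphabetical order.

Q/I-1 aff ·: Qq|QQ
Q/I-2 ? ·: qq|Qq|QQ
Q/II-1 aff I-1×I-2: Qq|QQ
Q/II-2 ? ·: qq|Qq|QQ
Q/II-3 aff I-1×I-2: Qq|QQ
Q/II-4 aff I-1×I-2: Qq|QQ
Q/III-1 ? II-1×II-2: qq|Qq|QQ
Q/III-2 ? ·: qq|Qq|QQ
Q/III-3 aff II-1×II-2: Qq|QQ
Q/IV-1 aff III-1×III-2: Qq|QQ
⇒ Q over [I-1,I-2,II-1,II-2,II-3,II-4,III-1,III-2,III-3,IV-1]: 1009 consistent
V/I-1 aff ·: Vv|VV
V/I-2 un ·: vv
V/II-1 ? I-1×I-2: vv|Vv
V/II-2 ? ·: vv|Vv
V/II-3 aff I-1×I-2: Vv
V/II-4 ? I-1×I-2: vv|Vv
V/III-1 un II-1×II-2: vv
V/III-2 aff ·: Vv
V/III-3 ? II-1×II-2: vv|Vv|VV
V/IV-1 un III-1×III-2: vv
⇒ V over [I-1,I-2,II-1,II-2,II-3,II-4,III-1,III-2,III-3,IV-1]: 21 consistent

II-2 ∈ {QQ Vv, QQ vv, Qq Vv, Qq vv, qq Vv, qq vv}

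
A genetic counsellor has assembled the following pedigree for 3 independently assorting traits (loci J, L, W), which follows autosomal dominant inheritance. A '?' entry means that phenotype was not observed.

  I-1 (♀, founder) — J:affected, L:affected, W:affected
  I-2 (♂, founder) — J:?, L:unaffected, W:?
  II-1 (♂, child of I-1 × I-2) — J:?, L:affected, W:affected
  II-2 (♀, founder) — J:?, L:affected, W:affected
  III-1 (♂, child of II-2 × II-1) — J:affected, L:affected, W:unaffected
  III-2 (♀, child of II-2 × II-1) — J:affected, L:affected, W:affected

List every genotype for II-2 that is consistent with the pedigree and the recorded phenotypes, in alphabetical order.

II-2 ∈ {JJ LL Ww, JJ Ll Ww, Jj LL Ww, Jj Ll Ww, jj LL Ww, jj Ll Ww}

J/I-1 aff ·: Jj|JJ
J/I-2 ? ·: jj|Jj|JJ
J/II-1 ? I-1×I-2: jj|Jj|JJ
J/II-2 ? ·: jj|Jj|JJ
J/III-1 aff II-2×II-1: Jj|JJ
J/III-2 aff II-2×II-1: Jj|JJ
⇒ J over [I-1,I-2,II-1,II-2,III-1,III-2]: 73 consistent
L/I-1 aff ·: Ll|LL
L/I-2 un ·: ll
L/II-1 aff I-1×I-2: Ll
L/II-2 aff ·: Ll|LL
L/III-1 aff II-2×II-1: Ll|LL
L/III-2 aff II-2×II-1: Ll|LL
⇒ L over [I-1,I-2,II-1,II-2,III-1,III-2]: 16 consistent
W/I-1 aff ·: Ww|WW
W/I-2 ? ·: ww|Ww|WW
W/II-1 aff I-1×I-2: Ww
W/II-2 aff ·: Ww
W/III-1 un II-2×II-1: ww
W/III-2 aff II-2×II-1: Ww|WW
⇒ W over [I-1,I-2,II-1,II-2,III-1,III-2]: 10 consistent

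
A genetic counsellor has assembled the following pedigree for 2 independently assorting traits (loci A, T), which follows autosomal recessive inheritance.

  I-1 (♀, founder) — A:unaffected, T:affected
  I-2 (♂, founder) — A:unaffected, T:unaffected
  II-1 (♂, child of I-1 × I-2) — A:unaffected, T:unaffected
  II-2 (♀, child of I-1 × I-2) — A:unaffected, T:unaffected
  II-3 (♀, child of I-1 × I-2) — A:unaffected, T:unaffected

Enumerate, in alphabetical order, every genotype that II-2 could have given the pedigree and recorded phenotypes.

II-2 ∈ {AA Tt, Aa Tt}

A/I-1 un ·: AA|Aa
A/I-2 un ·: AA|Aa
A/II-1 un I-1×I-2: AA|Aa
A/II-2 un I-1×I-2: AA|Aa
A/II-3 un I-1×I-2: AA|Aa
⇒ A over [I-1,I-2,II-1,II-2,II-3]: 25 consistent
T/I-1 aff ·: tt
T/I-2 un ·: TT|Tt
T/II-1 un I-1×I-2: Tt
T/II-2 un I-1×I-2: Tt
T/II-3 un I-1×I-2: Tt
⇒ T over [I-1,I-2,II-1,II-2,II-3]: 2 consistent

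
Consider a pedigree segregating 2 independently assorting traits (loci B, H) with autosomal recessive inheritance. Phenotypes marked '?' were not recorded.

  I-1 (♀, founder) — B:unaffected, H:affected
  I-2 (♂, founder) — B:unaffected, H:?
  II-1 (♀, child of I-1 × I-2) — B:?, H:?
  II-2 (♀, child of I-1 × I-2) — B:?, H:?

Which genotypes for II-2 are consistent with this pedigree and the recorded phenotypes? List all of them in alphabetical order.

B/I-1 un ·: BB|Bb
B/I-2 un ·: BB|Bb
B/II-1 ? I-1×I-2: BB|Bb|bb
B/II-2 ? I-1×I-2: BB|Bb|bb
⇒ B over [I-1,I-2,II-1,II-2]: 18 consistent
H/I-1 aff ·: hh
H/I-2 ? ·: HH|Hh|hh
H/II-1 ? I-1×I-2: Hh|hh
H/II-2 ? I-1×I-2: Hh|hh
⇒ H over [I-1,I-2,II-1,II-2]: 6 consistent

II-2 ∈ {BB Hh, BB hh, Bb Hh, Bb hh, bb Hh, bb hh}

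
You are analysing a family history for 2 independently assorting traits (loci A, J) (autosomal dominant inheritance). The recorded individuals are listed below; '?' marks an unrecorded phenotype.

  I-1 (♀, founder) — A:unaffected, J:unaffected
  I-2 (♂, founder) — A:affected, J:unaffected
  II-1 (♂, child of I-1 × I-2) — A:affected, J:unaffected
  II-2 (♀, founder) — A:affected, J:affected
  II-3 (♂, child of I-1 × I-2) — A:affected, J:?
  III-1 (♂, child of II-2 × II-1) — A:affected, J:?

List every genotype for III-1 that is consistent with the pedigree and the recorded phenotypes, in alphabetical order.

III-1 ∈ {AA Jj, AA jj, Aa Jj, Aa jj}

A/I-1 un ·: aa
A/I-2 aff ·: Aa|AA
A/II-1 aff I-1×I-2: Aa
A/II-2 aff ·: Aa|AA
A/II-3 aff I-1×I-2: Aa
A/III-1 aff II-2×II-1: Aa|AA
⇒ A over [I-1,I-2,II-1,II-2,II-3,III-1]: 8 consistent
J/I-1 un ·: jj
J/I-2 un ·: jj
J/II-1 un I-1×I-2: jj
J/II-2 aff ·: Jj|JJ
J/II-3 ? I-1×I-2: jj
J/III-1 ? II-2×II-1: jj|Jj
⇒ J over [I-1,I-2,II-1,II-2,II-3,III-1]: 3 consistent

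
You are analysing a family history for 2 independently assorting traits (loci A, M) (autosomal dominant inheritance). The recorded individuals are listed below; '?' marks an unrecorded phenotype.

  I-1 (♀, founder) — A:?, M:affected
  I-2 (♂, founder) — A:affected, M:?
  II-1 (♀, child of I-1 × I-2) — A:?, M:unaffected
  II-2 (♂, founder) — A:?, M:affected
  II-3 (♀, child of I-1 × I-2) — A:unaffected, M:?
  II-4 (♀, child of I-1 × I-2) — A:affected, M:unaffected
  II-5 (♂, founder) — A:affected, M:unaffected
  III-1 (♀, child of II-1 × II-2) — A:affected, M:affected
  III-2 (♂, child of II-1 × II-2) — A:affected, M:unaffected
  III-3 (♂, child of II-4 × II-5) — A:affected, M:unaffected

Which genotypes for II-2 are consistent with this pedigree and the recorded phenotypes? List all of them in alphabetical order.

A/I-1 ? ·: aa|Aa
A/I-2 aff ·: Aa
A/II-1 ? I-1×I-2: aa|Aa|AA
A/II-2 ? ·: aa|Aa|AA
A/II-3 un I-1×I-2: aa
A/II-4 aff I-1×I-2: Aa|AA
A/II-5 aff ·: Aa|AA
A/III-1 aff II-1×II-2: Aa|AA
A/III-2 aff II-1×II-2: Aa|AA
A/III-3 aff II-4×II-5: Aa|AA
⇒ A over [I-1,I-2,II-1,II-2,II-3,II-4,II-5,III-1,III-2,III-3]: 163 consistent
M/I-1 aff ·: Mm
M/I-2 ? ·: mm|Mm
M/II-1 un I-1×I-2: mm
M/II-2 aff ·: Mm
M/II-3 ? I-1×I-2: mm|Mm|MM
M/II-4 un I-1×I-2: mm
M/II-5 un ·: mm
M/III-1 aff II-1×II-2: Mm
M/III-2 un II-1×II-2: mm
M/III-3 un II-4×II-5: mm
⇒ M over [I-1,I-2,II-1,II-2,II-3,II-4,II-5,III-1,III-2,III-3]: 5 consistent

II-2 ∈ {AA Mm, Aa Mm, aa Mm}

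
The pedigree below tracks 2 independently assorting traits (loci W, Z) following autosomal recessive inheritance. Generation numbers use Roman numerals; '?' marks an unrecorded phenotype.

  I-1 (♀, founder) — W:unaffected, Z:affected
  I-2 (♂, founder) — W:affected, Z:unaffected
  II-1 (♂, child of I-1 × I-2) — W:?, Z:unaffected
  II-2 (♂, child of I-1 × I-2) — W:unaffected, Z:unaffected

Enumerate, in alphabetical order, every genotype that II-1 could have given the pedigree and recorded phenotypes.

II-1 ∈ {Ww Zz, ww Zz}

W/I-1 un ·: WW|Ww
W/I-2 aff ·: ww
W/II-1 ? I-1×I-2: Ww|ww
W/II-2 un I-1×I-2: Ww
⇒ W over [I-1,I-2,II-1,II-2]: 3 consistent
Z/I-1 aff ·: zz
Z/I-2 un ·: ZZ|Zz
Z/II-1 un I-1×I-2: Zz
Z/II-2 un I-1×I-2: Zz
⇒ Z over [I-1,I-2,II-1,II-2]: 2 consistent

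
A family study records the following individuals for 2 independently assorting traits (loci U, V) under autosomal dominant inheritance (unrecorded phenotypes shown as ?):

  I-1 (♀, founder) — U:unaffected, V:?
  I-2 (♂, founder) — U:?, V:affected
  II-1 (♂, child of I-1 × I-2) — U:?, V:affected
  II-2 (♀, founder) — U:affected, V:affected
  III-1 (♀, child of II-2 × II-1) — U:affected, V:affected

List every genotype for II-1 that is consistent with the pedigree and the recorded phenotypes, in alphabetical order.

U/I-1 un ·: uu
U/I-2 ? ·: uu|Uu|UU
U/II-1 ? I-1×I-2: uu|Uu
U/II-2 aff ·: Uu|UU
U/III-1 aff II-2×II-1: Uu|UU
⇒ U over [I-1,I-2,II-1,II-2,III-1]: 12 consistent
V/I-1 ? ·: vv|Vv|VV
V/I-2 aff ·: Vv|VV
V/II-1 aff I-1×I-2: Vv|VV
V/II-2 aff ·: Vv|VV
V/III-1 aff II-2×II-1: Vv|VV
⇒ V over [I-1,I-2,II-1,II-2,III-1]: 32 consistent

II-1 ∈ {Uu VV, Uu Vv, uu VV, uu Vv}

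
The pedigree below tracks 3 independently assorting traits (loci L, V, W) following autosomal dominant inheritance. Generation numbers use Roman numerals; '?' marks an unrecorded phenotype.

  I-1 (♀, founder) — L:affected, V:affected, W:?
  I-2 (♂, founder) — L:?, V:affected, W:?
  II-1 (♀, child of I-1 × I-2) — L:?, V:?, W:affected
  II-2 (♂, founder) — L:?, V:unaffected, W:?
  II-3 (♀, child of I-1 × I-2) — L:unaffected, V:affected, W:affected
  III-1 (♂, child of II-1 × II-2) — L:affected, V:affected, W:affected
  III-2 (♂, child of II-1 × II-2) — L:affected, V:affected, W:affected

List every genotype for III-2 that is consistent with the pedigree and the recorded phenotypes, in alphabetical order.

III-2 ∈ {LL Vv WW, LL Vv Ww, Ll Vv WW, Ll Vv Ww}

L/I-1 aff ·: Ll
L/I-2 ? ·: ll|Ll
L/II-1 ? I-1×I-2: ll|Ll|LL
L/II-2 ? ·: ll|Ll|LL
L/II-3 un I-1×I-2: ll
L/III-1 aff II-1×II-2: Ll|LL
L/III-2 aff II-1×II-2: Ll|LL
⇒ L over [I-1,I-2,II-1,II-2,II-3,III-1,III-2]: 28 consistent
V/I-1 aff ·: Vv|VV
V/I-2 aff ·: Vv|VV
V/II-1 ? I-1×I-2: Vv|VV
V/II-2 un ·: vv
V/II-3 aff I-1×I-2: Vv|VV
V/III-1 aff II-1×II-2: Vv
V/III-2 aff II-1×II-2: Vv
⇒ V over [I-1,I-2,II-1,II-2,II-3,III-1,III-2]: 13 consistent
W/I-1 ? ·: ww|Ww|WW
W/I-2 ? ·: ww|Ww|WW
W/II-1 aff I-1×I-2: Ww|WW
W/II-2 ? ·: ww|Ww|WW
W/II-3 aff I-1×I-2: Ww|WW
W/III-1 aff II-1×II-2: Ww|WW
W/III-2 aff II-1×II-2: Ww|WW
⇒ W over [I-1,I-2,II-1,II-2,II-3,III-1,III-2]: 132 consistent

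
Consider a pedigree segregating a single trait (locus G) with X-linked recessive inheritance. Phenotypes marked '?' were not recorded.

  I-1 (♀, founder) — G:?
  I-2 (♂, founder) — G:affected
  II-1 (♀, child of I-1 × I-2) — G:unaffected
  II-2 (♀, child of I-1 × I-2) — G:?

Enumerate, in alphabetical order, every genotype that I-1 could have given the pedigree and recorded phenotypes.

I-1 ∈ {X^GX^G, X^GX^g}

G/I-1 ? ·: X^GX^G|X^GX^g
G/I-2 aff ·: X^gY
G/II-1 un I-1×I-2: X^GX^g
G/II-2 ? I-1×I-2: X^GX^g|X^gX^g
⇒ G over [I-1,I-2,II-1,II-2]: 3 consistent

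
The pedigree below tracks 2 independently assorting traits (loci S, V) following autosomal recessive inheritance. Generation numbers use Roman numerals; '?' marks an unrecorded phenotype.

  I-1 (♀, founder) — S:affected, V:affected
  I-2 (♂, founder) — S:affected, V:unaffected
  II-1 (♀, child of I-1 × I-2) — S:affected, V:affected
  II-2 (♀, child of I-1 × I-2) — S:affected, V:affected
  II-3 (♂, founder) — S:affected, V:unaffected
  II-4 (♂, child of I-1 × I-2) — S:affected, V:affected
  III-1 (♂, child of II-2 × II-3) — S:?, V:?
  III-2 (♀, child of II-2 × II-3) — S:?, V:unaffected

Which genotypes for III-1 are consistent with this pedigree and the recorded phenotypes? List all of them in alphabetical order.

III-1 ∈ {ss Vv, ss vv}

S/I-1 aff ·: ss
S/I-2 aff ·: ss
S/II-1 aff I-1×I-2: ss
S/II-2 aff I-1×I-2: ss
S/II-3 aff ·: ss
S/II-4 aff I-1×I-2: ss
S/III-1 ? II-2×II-3: ss
S/III-2 ? II-2×II-3: ss
⇒ S over [I-1,I-2,II-1,II-2,II-3,II-4,III-1,III-2]: 1 consistent
V/I-1 aff ·: vv
V/I-2 un ·: Vv
V/II-1 aff I-1×I-2: vv
V/II-2 aff I-1×I-2: vv
V/II-3 un ·: VV|Vv
V/II-4 aff I-1×I-2: vv
V/III-1 ? II-2×II-3: Vv|vv
V/III-2 un II-2×II-3: Vv
⇒ V over [I-1,I-2,II-1,II-2,II-3,II-4,III-1,III-2]: 3 consistent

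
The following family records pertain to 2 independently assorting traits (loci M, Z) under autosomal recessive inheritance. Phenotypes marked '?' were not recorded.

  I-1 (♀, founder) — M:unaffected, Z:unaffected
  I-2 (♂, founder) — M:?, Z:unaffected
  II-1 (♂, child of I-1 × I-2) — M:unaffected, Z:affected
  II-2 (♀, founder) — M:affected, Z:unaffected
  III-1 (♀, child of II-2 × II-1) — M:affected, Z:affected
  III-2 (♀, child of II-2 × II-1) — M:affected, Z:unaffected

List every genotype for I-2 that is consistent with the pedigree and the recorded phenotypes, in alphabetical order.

I-2 ∈ {MM Zz, Mm Zz, mm Zz}

M/I-1 un ·: MM|Mm
M/I-2 ? ·: MM|Mm|mm
M/II-1 un I-1×I-2: Mm
M/II-2 aff ·: mm
M/III-1 aff II-2×II-1: mm
M/III-2 aff II-2×II-1: mm
⇒ M over [I-1,I-2,II-1,II-2,III-1,III-2]: 5 consistent
Z/I-1 un ·: Zz
Z/I-2 un ·: Zz
Z/II-1 aff I-1×I-2: zz
Z/II-2 un ·: Zz
Z/III-1 aff II-2×II-1: zz
Z/III-2 un II-2×II-1: Zz
⇒ Z over [I-1,I-2,II-1,II-2,III-1,III-2]: 1 consistent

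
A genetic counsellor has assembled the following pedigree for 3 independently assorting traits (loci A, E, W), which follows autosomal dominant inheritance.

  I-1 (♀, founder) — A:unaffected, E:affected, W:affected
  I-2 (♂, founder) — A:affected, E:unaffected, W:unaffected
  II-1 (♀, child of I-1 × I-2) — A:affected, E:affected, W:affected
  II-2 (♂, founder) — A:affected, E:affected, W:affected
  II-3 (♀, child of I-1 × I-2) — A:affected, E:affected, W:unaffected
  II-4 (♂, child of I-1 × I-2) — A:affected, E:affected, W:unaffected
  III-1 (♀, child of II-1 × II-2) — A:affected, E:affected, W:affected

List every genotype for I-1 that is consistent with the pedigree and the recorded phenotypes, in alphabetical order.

I-1 ∈ {aa EE Ww, aa Ee Ww}

A/I-1 un ·: aa
A/I-2 aff ·: Aa|AA
A/II-1 aff I-1×I-2: Aa
A/II-2 aff ·: Aa|AA
A/II-3 aff I-1×I-2: Aa
A/II-4 aff I-1×I-2: Aa
A/III-1 aff II-1×II-2: Aa|AA
⇒ A over [I-1,I-2,II-1,II-2,II-3,II-4,III-1]: 8 consistent
E/I-1 aff ·: Ee|EE
E/I-2 un ·: ee
E/II-1 aff I-1×I-2: Ee
E/II-2 aff ·: Ee|EE
E/II-3 aff I-1×I-2: Ee
E/II-4 aff I-1×I-2: Ee
E/III-1 aff II-1×II-2: Ee|EE
⇒ E over [I-1,I-2,II-1,II-2,II-3,II-4,III-1]: 8 consistent
W/I-1 aff ·: Ww
W/I-2 un ·: ww
W/II-1 aff I-1×I-2: Ww
W/II-2 aff ·: Ww|WW
W/II-3 un I-1×I-2: ww
W/II-4 un I-1×I-2: ww
W/III-1 aff II-1×II-2: Ww|WW
⇒ W over [I-1,I-2,II-1,II-2,II-3,II-4,III-1]: 4 consistent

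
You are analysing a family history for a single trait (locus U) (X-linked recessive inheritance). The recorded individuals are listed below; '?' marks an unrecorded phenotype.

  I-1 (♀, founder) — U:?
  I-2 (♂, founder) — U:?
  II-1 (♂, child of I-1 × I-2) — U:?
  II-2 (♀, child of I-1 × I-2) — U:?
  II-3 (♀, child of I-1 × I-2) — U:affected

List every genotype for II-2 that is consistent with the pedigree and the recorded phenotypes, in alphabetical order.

U/I-1 ? ·: X^UX^u|X^uX^u
U/I-2 ? ·: X^uY
U/II-1 ? I-1×I-2: X^UY|X^uY
U/II-2 ? I-1×I-2: X^UX^u|X^uX^u
U/II-3 aff I-1×I-2: X^uX^u
⇒ U over [I-1,I-2,II-1,II-2,II-3]: 5 consistent

II-2 ∈ {X^UX^u, X^uX^u}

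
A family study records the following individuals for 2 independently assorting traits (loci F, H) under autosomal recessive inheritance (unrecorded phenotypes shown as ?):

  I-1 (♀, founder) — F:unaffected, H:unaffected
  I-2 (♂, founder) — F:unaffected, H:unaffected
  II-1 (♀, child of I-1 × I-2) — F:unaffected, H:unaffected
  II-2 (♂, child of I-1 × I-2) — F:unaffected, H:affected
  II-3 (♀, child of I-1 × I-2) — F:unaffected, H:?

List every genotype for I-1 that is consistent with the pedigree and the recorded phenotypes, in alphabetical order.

I-1 ∈ {FF Hh, Ff Hh}

F/I-1 un ·: FF|Ff
F/I-2 un ·: FF|Ff
F/II-1 un I-1×I-2: FF|Ff
F/II-2 un I-1×I-2: FF|Ff
F/II-3 un I-1×I-2: FF|Ff
⇒ F over [I-1,I-2,II-1,II-2,II-3]: 25 consistent
H/I-1 un ·: Hh
H/I-2 un ·: Hh
H/II-1 un I-1×I-2: HH|Hh
H/II-2 aff I-1×I-2: hh
H/II-3 ? I-1×I-2: HH|Hh|hh
⇒ H over [I-1,I-2,II-1,II-2,II-3]: 6 consistent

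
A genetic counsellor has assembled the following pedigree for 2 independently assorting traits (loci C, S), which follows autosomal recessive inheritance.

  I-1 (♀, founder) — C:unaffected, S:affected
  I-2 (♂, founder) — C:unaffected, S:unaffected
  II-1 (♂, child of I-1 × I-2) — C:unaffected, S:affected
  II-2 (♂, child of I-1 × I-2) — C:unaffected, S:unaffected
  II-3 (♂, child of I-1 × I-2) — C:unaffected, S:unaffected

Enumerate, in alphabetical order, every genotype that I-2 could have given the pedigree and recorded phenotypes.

I-2 ∈ {CC Ss, Cc Ss}

C/I-1 un ·: CC|Cc
C/I-2 un ·: CC|Cc
C/II-1 un I-1×I-2: CC|Cc
C/II-2 un I-1×I-2: CC|Cc
C/II-3 un I-1×I-2: CC|Cc
⇒ C over [I-1,I-2,II-1,II-2,II-3]: 25 consistent
S/I-1 aff ·: ss
S/I-2 un ·: Ss
S/II-1 aff I-1×I-2: ss
S/II-2 un I-1×I-2: Ss
S/II-3 un I-1×I-2: Ss
⇒ S over [I-1,I-2,II-1,II-2,II-3]: 1 consistent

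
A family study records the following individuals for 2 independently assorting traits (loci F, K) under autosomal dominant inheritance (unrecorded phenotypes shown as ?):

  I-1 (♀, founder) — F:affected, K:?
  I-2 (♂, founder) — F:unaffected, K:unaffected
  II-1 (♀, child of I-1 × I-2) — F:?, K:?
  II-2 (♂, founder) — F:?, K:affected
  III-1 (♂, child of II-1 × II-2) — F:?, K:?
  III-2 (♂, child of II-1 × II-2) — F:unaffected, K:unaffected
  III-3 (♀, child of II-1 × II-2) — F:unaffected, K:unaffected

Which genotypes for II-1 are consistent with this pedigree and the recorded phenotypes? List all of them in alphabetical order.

II-1 ∈ {Ff Kk, Ff kk, ff Kk, ff kk}

F/I-1 aff ·: Ff|FF
F/I-2 un ·: ff
F/II-1 ? I-1×I-2: ff|Ff
F/II-2 ? ·: ff|Ff
F/III-1 ? II-1×II-2: ff|Ff|FF
F/III-2 un II-1×II-2: ff
F/III-3 un II-1×II-2: ff
⇒ F over [I-1,I-2,II-1,II-2,III-1,III-2,III-3]: 13 consistent
K/I-1 ? ·: kk|Kk|KK
K/I-2 un ·: kk
K/II-1 ? I-1×I-2: kk|Kk
K/II-2 aff ·: Kk
K/III-1 ? II-1×II-2: kk|Kk|KK
K/III-2 un II-1×II-2: kk
K/III-3 un II-1×II-2: kk
⇒ K over [I-1,I-2,II-1,II-2,III-1,III-2,III-3]: 10 consistent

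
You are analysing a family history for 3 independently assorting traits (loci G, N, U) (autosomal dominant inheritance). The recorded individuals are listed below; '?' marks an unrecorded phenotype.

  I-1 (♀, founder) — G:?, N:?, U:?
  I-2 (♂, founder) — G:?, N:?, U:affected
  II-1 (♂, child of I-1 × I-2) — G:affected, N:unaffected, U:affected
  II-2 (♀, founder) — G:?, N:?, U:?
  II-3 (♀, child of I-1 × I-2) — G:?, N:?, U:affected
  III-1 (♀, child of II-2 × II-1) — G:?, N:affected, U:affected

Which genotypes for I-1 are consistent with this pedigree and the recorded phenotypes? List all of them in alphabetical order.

I-1 ∈ {GG Nn UU, GG Nn Uu, GG Nn uu, GG nn UU, GG nn Uu, GG nn uu, Gg Nn UU, Gg Nn Uu, Gg Nn uu, Gg nn UU, Gg nn Uu, Gg nn uu, gg Nn UU, gg Nn Uu, gg Nn uu, gg nn UU, gg nn Uu, gg nn uu}

G/I-1 ? ·: gg|Gg|GG
G/I-2 ? ·: gg|Gg|GG
G/II-1 aff I-1×I-2: Gg|GG
G/II-2 ? ·: gg|Gg|GG
G/II-3 ? I-1×I-2: gg|Gg|GG
G/III-1 ? II-2×II-1: gg|Gg|GG
⇒ G over [I-1,I-2,II-1,II-2,II-3,III-1]: 123 consistent
N/I-1 ? ·: nn|Nn
N/I-2 ? ·: nn|Nn
N/II-1 un I-1×I-2: nn
N/II-2 ? ·: Nn|NN
N/II-3 ? I-1×I-2: nn|Nn|NN
N/III-1 aff II-2×II-1: Nn
⇒ N over [I-1,I-2,II-1,II-2,II-3,III-1]: 16 consistent
U/I-1 ? ·: uu|Uu|UU
U/I-2 aff ·: Uu|UU
U/II-1 aff I-1×I-2: Uu|UU
U/II-2 ? ·: uu|Uu|UU
U/II-3 aff I-1×I-2: Uu|UU
U/III-1 aff II-2×II-1: Uu|UU
⇒ U over [I-1,I-2,II-1,II-2,II-3,III-1]: 68 consistent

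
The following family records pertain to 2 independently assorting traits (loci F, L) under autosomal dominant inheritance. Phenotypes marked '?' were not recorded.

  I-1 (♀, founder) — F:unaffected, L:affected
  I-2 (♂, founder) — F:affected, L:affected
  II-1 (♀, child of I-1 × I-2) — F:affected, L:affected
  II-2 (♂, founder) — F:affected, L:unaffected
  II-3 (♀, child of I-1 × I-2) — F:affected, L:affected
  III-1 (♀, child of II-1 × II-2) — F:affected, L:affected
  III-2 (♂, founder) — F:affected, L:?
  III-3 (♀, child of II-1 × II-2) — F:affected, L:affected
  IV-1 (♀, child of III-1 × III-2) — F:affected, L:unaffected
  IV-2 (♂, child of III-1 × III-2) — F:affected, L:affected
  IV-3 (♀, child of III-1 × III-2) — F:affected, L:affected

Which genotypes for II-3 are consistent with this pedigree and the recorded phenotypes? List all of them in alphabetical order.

II-3 ∈ {Ff LL, Ff Ll}

F/I-1 un ·: ff
F/I-2 aff ·: Ff|FF
F/II-1 aff I-1×I-2: Ff
F/II-2 aff ·: Ff|FF
F/II-3 aff I-1×I-2: Ff
F/III-1 aff II-1×II-2: Ff|FF
F/III-2 aff ·: Ff|FF
F/III-3 aff II-1×II-2: Ff|FF
F/IV-1 aff III-1×III-2: Ff|FF
F/IV-2 aff III-1×III-2: Ff|FF
F/IV-3 aff III-1×III-2: Ff|FF
⇒ F over [I-1,I-2,II-1,II-2,II-3,III-1,III-2,III-3,IV-1,IV-2,IV-3]: 200 consistent
L/I-1 aff ·: Ll|LL
L/I-2 aff ·: Ll|LL
L/II-1 aff I-1×I-2: Ll|LL
L/II-2 un ·: ll
L/II-3 aff I-1×I-2: Ll|LL
L/III-1 aff II-1×II-2: Ll
L/III-2 ? ·: ll|Ll
L/III-3 aff II-1×II-2: Ll
L/IV-1 un III-1×III-2: ll
L/IV-2 aff III-1×III-2: Ll|LL
L/IV-3 aff III-1×III-2: Ll|LL
⇒ L over [I-1,I-2,II-1,II-2,II-3,III-1,III-2,III-3,IV-1,IV-2,IV-3]: 65 consistent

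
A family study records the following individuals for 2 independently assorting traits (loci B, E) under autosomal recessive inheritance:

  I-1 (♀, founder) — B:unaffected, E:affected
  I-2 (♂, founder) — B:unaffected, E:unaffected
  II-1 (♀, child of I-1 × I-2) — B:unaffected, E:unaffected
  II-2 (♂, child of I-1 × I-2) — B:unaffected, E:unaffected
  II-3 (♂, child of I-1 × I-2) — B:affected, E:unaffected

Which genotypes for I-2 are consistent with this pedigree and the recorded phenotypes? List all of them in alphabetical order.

I-2 ∈ {Bb EE, Bb Ee}

B/I-1 un ·: Bb
B/I-2 un ·: Bb
B/II-1 un I-1×I-2: BB|Bb
B/II-2 un I-1×I-2: BB|Bb
B/II-3 aff I-1×I-2: bb
⇒ B over [I-1,I-2,II-1,II-2,II-3]: 4 consistent
E/I-1 aff ·: ee
E/I-2 un ·: EE|Ee
E/II-1 un I-1×I-2: Ee
E/II-2 un I-1×I-2: Ee
E/II-3 un I-1×I-2: Ee
⇒ E over [I-1,I-2,II-1,II-2,II-3]: 2 consistent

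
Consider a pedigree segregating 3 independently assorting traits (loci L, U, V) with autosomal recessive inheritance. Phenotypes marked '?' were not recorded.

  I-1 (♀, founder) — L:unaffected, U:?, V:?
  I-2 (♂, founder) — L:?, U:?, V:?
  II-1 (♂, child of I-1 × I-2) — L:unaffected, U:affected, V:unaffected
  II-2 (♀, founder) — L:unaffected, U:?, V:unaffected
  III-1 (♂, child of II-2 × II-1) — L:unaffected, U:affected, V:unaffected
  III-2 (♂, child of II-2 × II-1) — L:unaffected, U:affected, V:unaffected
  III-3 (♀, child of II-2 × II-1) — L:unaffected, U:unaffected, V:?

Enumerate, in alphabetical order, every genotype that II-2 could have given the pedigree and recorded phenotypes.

II-2 ∈ {LL Uu VV, LL Uu Vv, Ll Uu VV, Ll Uu Vv}

L/I-1 un ·: LL|Ll
L/I-2 ? ·: LL|Ll|ll
L/II-1 un I-1×I-2: LL|Ll
L/II-2 un ·: LL|Ll
L/III-1 un II-2×II-1: LL|Ll
L/III-2 un II-2×II-1: LL|Ll
L/III-3 un II-2×II-1: LL|Ll
⇒ L over [I-1,I-2,II-1,II-2,III-1,III-2,III-3]: 116 consistent
U/I-1 ? ·: Uu|uu
U/I-2 ? ·: Uu|uu
U/II-1 aff I-1×I-2: uu
U/II-2 ? ·: Uu
U/III-1 aff II-2×II-1: uu
U/III-2 aff II-2×II-1: uu
U/III-3 un II-2×II-1: Uu
⇒ U over [I-1,I-2,II-1,II-2,III-1,III-2,III-3]: 4 consistent
V/I-1 ? ·: VV|Vv|vv
V/I-2 ? ·: VV|Vv|vv
V/II-1 un I-1×I-2: VV|Vv
V/II-2 un ·: VV|Vv
V/III-1 un II-2×II-1: VV|Vv
V/III-2 un II-2×II-1: VV|Vv
V/III-3 ? II-2×II-1: VV|Vv|vv
⇒ V over [I-1,I-2,II-1,II-2,III-1,III-2,III-3]: 176 consistent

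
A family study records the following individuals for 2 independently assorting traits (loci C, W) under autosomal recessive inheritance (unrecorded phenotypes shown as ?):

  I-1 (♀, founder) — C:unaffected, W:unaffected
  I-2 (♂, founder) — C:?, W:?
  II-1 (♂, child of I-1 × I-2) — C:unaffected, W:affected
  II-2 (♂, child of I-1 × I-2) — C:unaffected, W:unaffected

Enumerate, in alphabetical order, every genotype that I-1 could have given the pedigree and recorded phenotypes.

I-1 ∈ {CC Ww, Cc Ww}

C/I-1 un ·: CC|Cc
C/I-2 ? ·: CC|Cc|cc
C/II-1 un I-1×I-2: CC|Cc
C/II-2 un I-1×I-2: CC|Cc
⇒ C over [I-1,I-2,II-1,II-2]: 15 consistent
W/I-1 un ·: Ww
W/I-2 ? ·: Ww|ww
W/II-1 aff I-1×I-2: ww
W/II-2 un I-1×I-2: WW|Ww
⇒ W over [I-1,I-2,II-1,II-2]: 3 consistent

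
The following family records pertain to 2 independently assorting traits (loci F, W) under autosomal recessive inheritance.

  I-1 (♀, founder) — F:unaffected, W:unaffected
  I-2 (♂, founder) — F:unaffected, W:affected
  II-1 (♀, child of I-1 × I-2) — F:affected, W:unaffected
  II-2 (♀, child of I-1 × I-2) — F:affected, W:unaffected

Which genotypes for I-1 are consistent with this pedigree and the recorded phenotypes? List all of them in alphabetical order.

F/I-1 un ·: Ff
F/I-2 un ·: Ff
F/II-1 aff I-1×I-2: ff
F/II-2 aff I-1×I-2: ff
⇒ F over [I-1,I-2,II-1,II-2]: 1 consistent
W/I-1 un ·: WW|Ww
W/I-2 aff ·: ww
W/II-1 un I-1×I-2: Ww
W/II-2 un I-1×I-2: Ww
⇒ W over [I-1,I-2,II-1,II-2]: 2 consistent

I-1 ∈ {Ff WW, Ff Ww}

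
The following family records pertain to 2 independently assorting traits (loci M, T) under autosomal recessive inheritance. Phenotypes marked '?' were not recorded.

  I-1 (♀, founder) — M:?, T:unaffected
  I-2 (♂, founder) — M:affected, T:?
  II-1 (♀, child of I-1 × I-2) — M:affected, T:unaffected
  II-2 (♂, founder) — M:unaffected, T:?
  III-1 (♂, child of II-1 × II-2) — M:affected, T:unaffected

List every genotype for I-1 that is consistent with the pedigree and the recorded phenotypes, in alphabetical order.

M/I-1 ? ·: Mm|mm
M/I-2 aff ·: mm
M/II-1 aff I-1×I-2: mm
M/II-2 un ·: Mm
M/III-1 aff II-1×II-2: mm
⇒ M over [I-1,I-2,II-1,II-2,III-1]: 2 consistent
T/I-1 un ·: TT|Tt
T/I-2 ? ·: TT|Tt|tt
T/II-1 un I-1×I-2: TT|Tt
T/II-2 ? ·: TT|Tt|tt
T/III-1 un II-1×II-2: TT|Tt
⇒ T over [I-1,I-2,II-1,II-2,III-1]: 41 consistent

I-1 ∈ {Mm TT, Mm Tt, mm TT, mm Tt}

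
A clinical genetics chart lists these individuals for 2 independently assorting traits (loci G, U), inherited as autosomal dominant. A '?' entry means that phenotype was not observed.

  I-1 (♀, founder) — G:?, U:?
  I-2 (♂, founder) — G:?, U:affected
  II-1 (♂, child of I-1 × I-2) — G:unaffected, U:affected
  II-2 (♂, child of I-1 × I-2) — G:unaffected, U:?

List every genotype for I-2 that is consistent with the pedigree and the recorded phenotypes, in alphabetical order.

I-2 ∈ {Gg UU, Gg Uu, gg UU, gg Uu}

G/I-1 ? ·: gg|Gg
G/I-2 ? ·: gg|Gg
G/II-1 un I-1×I-2: gg
G/II-2 un I-1×I-2: gg
⇒ G over [I-1,I-2,II-1,II-2]: 4 consistent
U/I-1 ? ·: uu|Uu|UU
U/I-2 aff ·: Uu|UU
U/II-1 aff I-1×I-2: Uu|UU
U/II-2 ? I-1×I-2: uu|Uu|UU
⇒ U over [I-1,I-2,II-1,II-2]: 18 consistent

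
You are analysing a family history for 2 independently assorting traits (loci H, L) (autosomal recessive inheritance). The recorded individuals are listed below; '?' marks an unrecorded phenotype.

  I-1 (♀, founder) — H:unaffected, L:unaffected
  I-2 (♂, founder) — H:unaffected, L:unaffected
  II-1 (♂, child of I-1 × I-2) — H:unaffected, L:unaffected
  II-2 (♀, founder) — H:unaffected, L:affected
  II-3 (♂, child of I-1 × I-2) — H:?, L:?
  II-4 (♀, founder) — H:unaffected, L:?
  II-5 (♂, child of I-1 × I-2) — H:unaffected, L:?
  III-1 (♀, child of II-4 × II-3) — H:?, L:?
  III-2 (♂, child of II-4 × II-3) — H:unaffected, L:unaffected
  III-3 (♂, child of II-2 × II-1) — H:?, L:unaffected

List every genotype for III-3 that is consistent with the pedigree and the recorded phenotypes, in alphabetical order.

H/I-1 un ·: HH|Hh
H/I-2 un ·: HH|Hh
H/II-1 un I-1×I-2: HH|Hh
H/II-2 un ·: HH|Hh
H/II-3 ? I-1×I-2: HH|Hh|hh
H/II-4 un ·: HH|Hh
H/II-5 un I-1×I-2: HH|Hh
H/III-1 ? II-4×II-3: HH|Hh|hh
H/III-2 un II-4×II-3: HH|Hh
H/III-3 ? II-2×II-1: HH|Hh|hh
⇒ H over [I-1,I-2,II-1,II-2,II-3,II-4,II-5,III-1,III-2,III-3]: 783 consistent
L/I-1 un ·: LL|Ll
L/I-2 un ·: LL|Ll
L/II-1 un I-1×I-2: LL|Ll
L/II-2 aff ·: ll
L/II-3 ? I-1×I-2: LL|Ll|ll
L/II-4 ? ·: LL|Ll|ll
L/II-5 ? I-1×I-2: LL|Ll|ll
L/III-1 ? II-4×II-3: LL|Ll|ll
L/III-2 un II-4×II-3: LL|Ll
L/III-3 un II-2×II-1: Ll
⇒ L over [I-1,I-2,II-1,II-2,II-3,II-4,II-5,III-1,III-2,III-3]: 276 consistent

III-3 ∈ {HH Ll, Hh Ll, hh Ll}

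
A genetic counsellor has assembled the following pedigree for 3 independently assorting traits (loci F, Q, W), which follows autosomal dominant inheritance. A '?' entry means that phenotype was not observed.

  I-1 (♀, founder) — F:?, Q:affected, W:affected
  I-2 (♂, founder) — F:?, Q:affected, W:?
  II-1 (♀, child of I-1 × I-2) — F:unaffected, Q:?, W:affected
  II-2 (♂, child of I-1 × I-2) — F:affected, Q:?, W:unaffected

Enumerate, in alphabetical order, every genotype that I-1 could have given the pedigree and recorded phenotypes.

F/I-1 ? ·: ff|Ff
F/I-2 ? ·: ff|Ff
F/II-1 un I-1×I-2: ff
F/II-2 aff I-1×I-2: Ff|FF
⇒ F over [I-1,I-2,II-1,II-2]: 4 consistent
Q/I-1 aff ·: Qq|QQ
Q/I-2 aff ·: Qq|QQ
Q/II-1 ? I-1×I-2: qq|Qq|QQ
Q/II-2 ? I-1×I-2: qq|Qq|QQ
⇒ Q over [I-1,I-2,II-1,II-2]: 18 consistent
W/I-1 aff ·: Ww
W/I-2 ? ·: ww|Ww
W/II-1 aff I-1×I-2: Ww|WW
W/II-2 un I-1×I-2: ww
⇒ W over [I-1,I-2,II-1,II-2]: 3 consistent

I-1 ∈ {Ff QQ Ww, Ff Qq Ww, ff QQ Ww, ff Qq Ww}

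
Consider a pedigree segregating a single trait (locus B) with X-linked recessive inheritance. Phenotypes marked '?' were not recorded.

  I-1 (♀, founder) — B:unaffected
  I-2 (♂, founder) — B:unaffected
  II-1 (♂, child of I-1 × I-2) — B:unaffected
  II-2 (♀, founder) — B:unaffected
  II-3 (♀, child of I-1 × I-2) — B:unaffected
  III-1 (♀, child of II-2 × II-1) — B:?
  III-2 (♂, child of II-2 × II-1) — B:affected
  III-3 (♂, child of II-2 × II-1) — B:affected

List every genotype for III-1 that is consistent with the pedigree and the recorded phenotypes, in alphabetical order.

III-1 ∈ {X^BX^B, X^BX^b}

B/I-1 un ·: X^BX^B|X^BX^b
B/I-2 un ·: X^BY
B/II-1 un I-1×I-2: X^BY
B/II-2 un ·: X^BX^b
B/II-3 un I-1×I-2: X^BX^B|X^BX^b
B/III-1 ? II-2×II-1: X^BX^B|X^BX^b
B/III-2 aff II-2×II-1: X^bY
B/III-3 aff II-2×II-1: X^bY
⇒ B over [I-1,I-2,II-1,II-2,II-3,III-1,III-2,III-3]: 6 consistent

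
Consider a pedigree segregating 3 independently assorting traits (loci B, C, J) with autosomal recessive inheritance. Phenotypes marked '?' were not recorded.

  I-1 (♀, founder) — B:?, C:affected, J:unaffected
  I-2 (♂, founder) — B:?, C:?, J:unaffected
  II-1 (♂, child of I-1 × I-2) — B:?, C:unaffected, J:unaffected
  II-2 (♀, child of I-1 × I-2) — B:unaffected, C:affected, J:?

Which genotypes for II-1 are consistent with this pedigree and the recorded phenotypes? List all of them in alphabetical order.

B/I-1 ? ·: BB|Bb|bb
B/I-2 ? ·: BB|Bb|bb
B/II-1 ? I-1×I-2: BB|Bb|bb
B/II-2 un I-1×I-2: BB|Bb
⇒ B over [I-1,I-2,II-1,II-2]: 21 consistent
C/I-1 aff ·: cc
C/I-2 ? ·: Cc
C/II-1 un I-1×I-2: Cc
C/II-2 aff I-1×I-2: cc
⇒ C over [I-1,I-2,II-1,II-2]: 1 consistent
J/I-1 un ·: JJ|Jj
J/I-2 un ·: JJ|Jj
J/II-1 un I-1×I-2: JJ|Jj
J/II-2 ? I-1×I-2: JJ|Jj|jj
⇒ J over [I-1,I-2,II-1,II-2]: 15 consistent

II-1 ∈ {BB Cc JJ, BB Cc Jj, Bb Cc JJ, Bb Cc Jj, bb Cc JJ, bb Cc Jj}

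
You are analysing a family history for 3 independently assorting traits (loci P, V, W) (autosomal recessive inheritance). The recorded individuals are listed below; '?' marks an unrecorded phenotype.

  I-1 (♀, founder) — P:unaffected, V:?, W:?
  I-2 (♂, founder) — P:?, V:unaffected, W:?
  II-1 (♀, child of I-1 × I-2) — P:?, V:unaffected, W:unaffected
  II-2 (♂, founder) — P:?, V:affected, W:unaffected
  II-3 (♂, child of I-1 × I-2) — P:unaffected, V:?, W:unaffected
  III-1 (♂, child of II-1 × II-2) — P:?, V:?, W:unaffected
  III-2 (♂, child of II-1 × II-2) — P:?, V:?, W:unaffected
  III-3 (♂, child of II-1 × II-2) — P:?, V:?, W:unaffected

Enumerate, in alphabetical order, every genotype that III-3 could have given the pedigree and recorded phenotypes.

P/I-1 un ·: PP|Pp
P/I-2 ? ·: PP|Pp|pp
P/II-1 ? I-1×I-2: PP|Pp|pp
P/II-2 ? ·: PP|Pp|pp
P/II-3 un I-1×I-2: PP|Pp
P/III-1 ? II-1×II-2: PP|Pp|pp
P/III-2 ? II-1×II-2: PP|Pp|pp
P/III-3 ? II-1×II-2: PP|Pp|pp
⇒ P over [I-1,I-2,II-1,II-2,II-3,III-1,III-2,III-3]: 444 consistent
V/I-1 ? ·: VV|Vv|vv
V/I-2 un ·: VV|Vv
V/II-1 un I-1×I-2: VV|Vv
V/II-2 aff ·: vv
V/II-3 ? I-1×I-2: VV|Vv|vv
V/III-1 ? II-1×II-2: Vv|vv
V/III-2 ? II-1×II-2: Vv|vv
V/III-3 ? II-1×II-2: Vv|vv
⇒ V over [I-1,I-2,II-1,II-2,II-3,III-1,III-2,III-3]: 88 consistent
W/I-1 ? ·: WW|Ww|ww
W/I-2 ? ·: WW|Ww|ww
W/II-1 un I-1×I-2: WW|Ww
W/II-2 un ·: WW|Ww
W/II-3 un I-1×I-2: WW|Ww
W/III-1 un II-1×II-2: WW|Ww
W/III-2 un II-1×II-2: WW|Ww
W/III-3 un II-1×II-2: WW|Ww
⇒ W over [I-1,I-2,II-1,II-2,II-3,III-1,III-2,III-3]: 223 consistent

III-3 ∈ {PP Vv WW, PP Vv Ww, PP vv WW, PP vv Ww, Pp Vv WW, Pp Vv Ww, Pp vv WW, Pp vv Ww, pp Vv WW, pp Vv Ww, pp vv WW, pp vv Ww}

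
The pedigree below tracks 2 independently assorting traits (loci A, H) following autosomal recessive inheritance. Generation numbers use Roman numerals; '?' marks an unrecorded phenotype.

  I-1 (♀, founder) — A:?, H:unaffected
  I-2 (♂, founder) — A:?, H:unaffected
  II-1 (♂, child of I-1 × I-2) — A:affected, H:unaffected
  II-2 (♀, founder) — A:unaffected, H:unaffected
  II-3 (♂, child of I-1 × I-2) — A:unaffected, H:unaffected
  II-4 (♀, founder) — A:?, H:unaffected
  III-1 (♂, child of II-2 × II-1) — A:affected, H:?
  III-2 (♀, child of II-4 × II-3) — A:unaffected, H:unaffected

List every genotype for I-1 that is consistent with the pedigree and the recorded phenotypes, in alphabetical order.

A/I-1 ? ·: Aa|aa
A/I-2 ? ·: Aa|aa
A/II-1 aff I-1×I-2: aa
A/II-2 un ·: Aa
A/II-3 un I-1×I-2: AA|Aa
A/II-4 ? ·: AA|Aa|aa
A/III-1 aff II-2×II-1: aa
A/III-2 un II-4×II-3: AA|Aa
⇒ A over [I-1,I-2,II-1,II-2,II-3,II-4,III-1,III-2]: 19 consistent
H/I-1 un ·: HH|Hh
H/I-2 un ·: HH|Hh
H/II-1 un I-1×I-2: HH|Hh
H/II-2 un ·: HH|Hh
H/II-3 un I-1×I-2: HH|Hh
H/II-4 un ·: HH|Hh
H/III-1 ? II-2×II-1: HH|Hh|hh
H/III-2 un II-4×II-3: HH|Hh
⇒ H over [I-1,I-2,II-1,II-2,II-3,II-4,III-1,III-2]: 177 consistent

I-1 ∈ {Aa HH, Aa Hh, aa HH, aa Hh}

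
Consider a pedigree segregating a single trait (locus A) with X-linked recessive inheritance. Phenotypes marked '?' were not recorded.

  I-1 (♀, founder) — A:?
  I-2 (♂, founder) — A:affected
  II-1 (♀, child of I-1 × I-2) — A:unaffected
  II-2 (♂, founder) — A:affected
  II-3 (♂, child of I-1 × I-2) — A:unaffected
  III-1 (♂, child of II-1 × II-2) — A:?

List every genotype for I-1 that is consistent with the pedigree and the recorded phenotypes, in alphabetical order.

I-1 ∈ {X^AX^A, X^AX^a}

A/I-1 ? ·: X^AX^A|X^AX^a
A/I-2 aff ·: X^aY
A/II-1 un I-1×I-2: X^AX^a
A/II-2 aff ·: X^aY
A/II-3 un I-1×I-2: X^AY
A/III-1 ? II-1×II-2: X^AY|X^aY
⇒ A over [I-1,I-2,II-1,II-2,II-3,III-1]: 4 consistent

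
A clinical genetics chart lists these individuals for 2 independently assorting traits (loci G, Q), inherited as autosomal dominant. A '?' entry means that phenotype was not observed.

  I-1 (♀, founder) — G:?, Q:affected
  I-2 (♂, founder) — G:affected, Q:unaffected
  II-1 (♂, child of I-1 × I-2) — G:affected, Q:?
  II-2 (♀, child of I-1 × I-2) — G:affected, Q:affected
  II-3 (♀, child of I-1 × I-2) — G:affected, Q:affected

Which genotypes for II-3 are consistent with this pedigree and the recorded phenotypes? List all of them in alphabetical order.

G/I-1 ? ·: gg|Gg|GG
G/I-2 aff ·: Gg|GG
G/II-1 aff I-1×I-2: Gg|GG
G/II-2 aff I-1×I-2: Gg|GG
G/II-3 aff I-1×I-2: Gg|GG
⇒ G over [I-1,I-2,II-1,II-2,II-3]: 27 consistent
Q/I-1 aff ·: Qq|QQ
Q/I-2 un ·: qq
Q/II-1 ? I-1×I-2: qq|Qq
Q/II-2 aff I-1×I-2: Qq
Q/II-3 aff I-1×I-2: Qq
⇒ Q over [I-1,I-2,II-1,II-2,II-3]: 3 consistent

II-3 ∈ {GG Qq, Gg Qq}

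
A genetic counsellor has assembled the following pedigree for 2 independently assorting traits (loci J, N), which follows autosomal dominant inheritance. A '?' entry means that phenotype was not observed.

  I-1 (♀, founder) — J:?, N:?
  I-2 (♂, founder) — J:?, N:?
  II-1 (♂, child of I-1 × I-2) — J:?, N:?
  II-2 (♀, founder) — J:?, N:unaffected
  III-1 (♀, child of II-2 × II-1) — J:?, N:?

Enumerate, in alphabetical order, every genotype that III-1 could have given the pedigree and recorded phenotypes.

J/I-1 ? ·: jj|Jj|JJ
J/I-2 ? ·: jj|Jj|JJ
J/II-1 ? I-1×I-2: jj|Jj|JJ
J/II-2 ? ·: jj|Jj|JJ
J/III-1 ? II-2×II-1: jj|Jj|JJ
⇒ J over [I-1,I-2,II-1,II-2,III-1]: 81 consistent
N/I-1 ? ·: nn|Nn|NN
N/I-2 ? ·: nn|Nn|NN
N/II-1 ? I-1×I-2: nn|Nn|NN
N/II-2 un ·: nn
N/III-1 ? II-2×II-1: nn|Nn
⇒ N over [I-1,I-2,II-1,II-2,III-1]: 22 consistent

III-1 ∈ {JJ Nn, JJ nn, Jj Nn, Jj nn, jj Nn, jj nn}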